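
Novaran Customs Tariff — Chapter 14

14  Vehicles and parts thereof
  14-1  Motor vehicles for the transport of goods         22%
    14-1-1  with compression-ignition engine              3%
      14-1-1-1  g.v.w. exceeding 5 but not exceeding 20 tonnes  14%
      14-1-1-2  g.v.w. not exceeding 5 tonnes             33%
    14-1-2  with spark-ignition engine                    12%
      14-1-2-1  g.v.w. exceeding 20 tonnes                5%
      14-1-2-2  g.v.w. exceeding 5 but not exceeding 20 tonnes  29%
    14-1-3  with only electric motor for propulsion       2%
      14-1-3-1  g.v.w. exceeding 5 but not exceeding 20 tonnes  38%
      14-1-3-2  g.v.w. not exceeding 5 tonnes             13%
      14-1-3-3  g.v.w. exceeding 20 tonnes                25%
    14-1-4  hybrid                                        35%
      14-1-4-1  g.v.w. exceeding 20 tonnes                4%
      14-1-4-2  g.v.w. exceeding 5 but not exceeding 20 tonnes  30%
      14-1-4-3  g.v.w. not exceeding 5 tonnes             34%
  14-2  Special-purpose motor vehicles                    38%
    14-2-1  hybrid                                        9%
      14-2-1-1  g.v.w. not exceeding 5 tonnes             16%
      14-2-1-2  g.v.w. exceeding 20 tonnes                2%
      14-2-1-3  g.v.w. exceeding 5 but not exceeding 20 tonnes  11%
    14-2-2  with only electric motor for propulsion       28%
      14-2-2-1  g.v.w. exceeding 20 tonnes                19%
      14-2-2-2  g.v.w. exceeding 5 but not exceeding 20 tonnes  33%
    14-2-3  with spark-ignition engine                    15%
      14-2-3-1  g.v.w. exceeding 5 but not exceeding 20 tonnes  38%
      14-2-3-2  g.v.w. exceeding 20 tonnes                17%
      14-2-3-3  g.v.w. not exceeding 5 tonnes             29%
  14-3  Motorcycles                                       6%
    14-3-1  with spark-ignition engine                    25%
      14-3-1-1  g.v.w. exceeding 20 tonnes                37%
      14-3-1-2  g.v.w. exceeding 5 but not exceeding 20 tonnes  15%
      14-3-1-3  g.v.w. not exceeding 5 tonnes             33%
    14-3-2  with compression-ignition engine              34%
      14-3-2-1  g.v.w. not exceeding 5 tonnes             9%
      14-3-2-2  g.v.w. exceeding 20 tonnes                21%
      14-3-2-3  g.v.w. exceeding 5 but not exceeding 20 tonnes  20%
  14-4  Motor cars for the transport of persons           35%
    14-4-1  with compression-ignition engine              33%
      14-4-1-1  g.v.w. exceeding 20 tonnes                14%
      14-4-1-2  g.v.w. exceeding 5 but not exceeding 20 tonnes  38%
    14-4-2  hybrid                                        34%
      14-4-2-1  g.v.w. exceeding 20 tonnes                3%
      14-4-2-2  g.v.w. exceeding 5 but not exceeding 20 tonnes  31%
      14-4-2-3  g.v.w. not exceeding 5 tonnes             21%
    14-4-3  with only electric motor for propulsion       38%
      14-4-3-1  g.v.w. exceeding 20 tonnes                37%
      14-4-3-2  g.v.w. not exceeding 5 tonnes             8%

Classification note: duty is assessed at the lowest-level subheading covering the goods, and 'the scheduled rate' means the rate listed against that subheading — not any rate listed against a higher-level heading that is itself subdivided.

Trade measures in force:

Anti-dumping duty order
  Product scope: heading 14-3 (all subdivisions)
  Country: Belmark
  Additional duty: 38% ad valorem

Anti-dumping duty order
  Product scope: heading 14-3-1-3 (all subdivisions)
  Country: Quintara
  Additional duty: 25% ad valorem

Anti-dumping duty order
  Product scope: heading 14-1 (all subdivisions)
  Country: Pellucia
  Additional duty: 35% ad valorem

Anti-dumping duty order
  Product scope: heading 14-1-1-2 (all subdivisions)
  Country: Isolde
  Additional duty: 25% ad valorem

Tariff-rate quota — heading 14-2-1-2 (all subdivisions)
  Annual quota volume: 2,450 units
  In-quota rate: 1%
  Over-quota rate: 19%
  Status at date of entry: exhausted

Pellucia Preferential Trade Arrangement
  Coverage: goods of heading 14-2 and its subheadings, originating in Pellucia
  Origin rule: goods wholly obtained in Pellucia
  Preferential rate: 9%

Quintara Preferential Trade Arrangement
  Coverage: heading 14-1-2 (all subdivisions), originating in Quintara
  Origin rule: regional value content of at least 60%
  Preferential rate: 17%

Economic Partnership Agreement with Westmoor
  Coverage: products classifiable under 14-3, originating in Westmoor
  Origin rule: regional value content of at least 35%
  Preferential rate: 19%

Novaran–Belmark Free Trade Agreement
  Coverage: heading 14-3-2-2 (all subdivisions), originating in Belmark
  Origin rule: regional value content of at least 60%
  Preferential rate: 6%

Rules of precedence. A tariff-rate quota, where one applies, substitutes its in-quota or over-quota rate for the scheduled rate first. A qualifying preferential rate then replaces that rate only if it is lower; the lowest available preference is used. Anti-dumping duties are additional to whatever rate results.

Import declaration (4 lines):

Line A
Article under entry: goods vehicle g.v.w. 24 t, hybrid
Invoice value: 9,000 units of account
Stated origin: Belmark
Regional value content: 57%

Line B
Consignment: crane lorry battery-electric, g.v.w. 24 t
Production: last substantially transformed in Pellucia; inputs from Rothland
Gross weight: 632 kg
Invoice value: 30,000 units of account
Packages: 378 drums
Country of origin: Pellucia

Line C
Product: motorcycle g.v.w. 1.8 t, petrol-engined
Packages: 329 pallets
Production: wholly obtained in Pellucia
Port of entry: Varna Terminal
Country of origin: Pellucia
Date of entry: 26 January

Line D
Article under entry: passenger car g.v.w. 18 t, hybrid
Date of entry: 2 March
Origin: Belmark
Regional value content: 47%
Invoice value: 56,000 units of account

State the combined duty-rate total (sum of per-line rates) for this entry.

87%

Line A: goods vehicle → 14-1; hybrid → 14-1-4; g.v.w. 24 t → 14-1-4-1. Scheduled 4%. Belmark agreement on 14-3-2-2: 14-1-4-1 not covered. → 4%.
Line B: crane lorry → 14-2; battery-electric → 14-2-2; g.v.w. 24 t → 14-2-2-1. Scheduled 19%. Pellucia agreement on 14-2: not wholly obtained. → 19%.
Line C: motorcycle → 14-3; petrol-engined → 14-3-1; g.v.w. 1.8 t → 14-3-1-3. Scheduled 33%. Pellucia agreement on 14-2: 14-3-1-3 not covered. → 33%.
Line D: passenger car → 14-4; hybrid → 14-4-2; g.v.w. 18 t → 14-4-2-2. Scheduled 31%. Belmark agreement on 14-3-2-2: 14-4-2-2 not covered. → 31%.
Sum: 4% + 19% + 33% + 31% = 87%.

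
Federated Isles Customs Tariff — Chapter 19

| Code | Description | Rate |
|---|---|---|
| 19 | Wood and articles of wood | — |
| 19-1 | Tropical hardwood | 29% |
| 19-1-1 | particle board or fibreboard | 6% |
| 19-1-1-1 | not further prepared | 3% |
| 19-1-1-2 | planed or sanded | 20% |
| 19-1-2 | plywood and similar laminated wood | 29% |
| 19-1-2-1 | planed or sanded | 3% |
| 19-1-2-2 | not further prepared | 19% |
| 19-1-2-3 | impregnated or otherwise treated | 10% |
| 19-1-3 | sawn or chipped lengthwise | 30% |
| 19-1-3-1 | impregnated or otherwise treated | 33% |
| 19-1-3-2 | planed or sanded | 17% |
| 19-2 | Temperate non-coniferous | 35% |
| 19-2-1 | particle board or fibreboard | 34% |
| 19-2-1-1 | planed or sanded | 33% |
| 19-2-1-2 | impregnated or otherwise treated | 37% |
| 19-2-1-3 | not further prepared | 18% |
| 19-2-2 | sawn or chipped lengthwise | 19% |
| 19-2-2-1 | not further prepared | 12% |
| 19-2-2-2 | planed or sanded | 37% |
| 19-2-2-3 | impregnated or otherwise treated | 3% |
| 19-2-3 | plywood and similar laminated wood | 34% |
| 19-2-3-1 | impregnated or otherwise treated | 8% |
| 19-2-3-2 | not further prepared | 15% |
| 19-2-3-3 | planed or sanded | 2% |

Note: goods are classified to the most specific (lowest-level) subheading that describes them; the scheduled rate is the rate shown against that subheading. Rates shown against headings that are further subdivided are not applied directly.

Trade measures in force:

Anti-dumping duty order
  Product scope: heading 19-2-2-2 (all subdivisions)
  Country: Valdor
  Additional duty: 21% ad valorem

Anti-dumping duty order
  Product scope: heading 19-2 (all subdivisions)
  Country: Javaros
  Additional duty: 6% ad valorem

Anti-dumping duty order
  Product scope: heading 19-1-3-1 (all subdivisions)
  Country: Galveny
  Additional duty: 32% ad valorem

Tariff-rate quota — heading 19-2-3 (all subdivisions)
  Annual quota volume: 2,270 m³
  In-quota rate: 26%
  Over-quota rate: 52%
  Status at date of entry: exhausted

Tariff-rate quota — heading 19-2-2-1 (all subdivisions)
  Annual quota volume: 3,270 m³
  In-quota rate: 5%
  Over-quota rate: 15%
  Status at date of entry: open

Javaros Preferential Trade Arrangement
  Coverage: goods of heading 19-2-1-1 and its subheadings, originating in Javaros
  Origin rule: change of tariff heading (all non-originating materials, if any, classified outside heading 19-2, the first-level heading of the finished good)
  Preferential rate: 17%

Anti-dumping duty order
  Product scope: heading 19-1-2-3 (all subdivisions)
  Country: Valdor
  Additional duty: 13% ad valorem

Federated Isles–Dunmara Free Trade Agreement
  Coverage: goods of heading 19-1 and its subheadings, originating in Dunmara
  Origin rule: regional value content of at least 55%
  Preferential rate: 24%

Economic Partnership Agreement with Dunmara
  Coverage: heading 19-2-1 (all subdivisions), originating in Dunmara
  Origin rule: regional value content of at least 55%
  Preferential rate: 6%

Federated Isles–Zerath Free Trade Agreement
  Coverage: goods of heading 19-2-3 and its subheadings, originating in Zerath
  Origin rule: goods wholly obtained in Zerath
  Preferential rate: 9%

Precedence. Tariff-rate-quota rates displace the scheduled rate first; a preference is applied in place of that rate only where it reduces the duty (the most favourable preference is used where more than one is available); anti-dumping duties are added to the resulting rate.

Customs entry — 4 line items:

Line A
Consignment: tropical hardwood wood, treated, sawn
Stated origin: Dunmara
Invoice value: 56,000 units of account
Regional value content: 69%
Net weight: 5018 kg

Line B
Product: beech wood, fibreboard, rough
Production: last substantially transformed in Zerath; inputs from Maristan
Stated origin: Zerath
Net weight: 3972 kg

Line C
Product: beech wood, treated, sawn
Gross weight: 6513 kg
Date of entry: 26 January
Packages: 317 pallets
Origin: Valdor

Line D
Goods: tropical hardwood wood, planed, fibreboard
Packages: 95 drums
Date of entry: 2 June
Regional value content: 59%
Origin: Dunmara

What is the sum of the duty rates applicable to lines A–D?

Line A: tropical hardwood → 19-1; sawn → 19-1-3; treated → 19-1-3-1. Scheduled 33%. Dunmara agreement on 19-1: RVC ≥ 55% → 24% available; Dunmara agreement on 19-2-1: 19-1-3-1 not covered; preferential 24%. → 24%.
Line B: beech → 19-2; fibreboard → 19-2-1; rough → 19-2-1-3. Scheduled 18%. Zerath agreement on 19-2-3: 19-2-1-3 not covered. → 18%.
Line C: beech → 19-2; sawn → 19-2-2; treated → 19-2-2-3. Scheduled 3%. No special measure applies. → 3%.
Line D: tropical hardwood → 19-1; fibreboard → 19-1-1; planed → 19-1-1-2. Scheduled 20%. Dunmara agreement on 19-1: RVC ≥ 55% → 24% available; Dunmara agreement on 19-2-1: 19-1-1-2 not covered; preference 24% not lower than 20% → no reduction. → 20%.
Sum: 24% + 18% + 3% + 20% = 65%.

65%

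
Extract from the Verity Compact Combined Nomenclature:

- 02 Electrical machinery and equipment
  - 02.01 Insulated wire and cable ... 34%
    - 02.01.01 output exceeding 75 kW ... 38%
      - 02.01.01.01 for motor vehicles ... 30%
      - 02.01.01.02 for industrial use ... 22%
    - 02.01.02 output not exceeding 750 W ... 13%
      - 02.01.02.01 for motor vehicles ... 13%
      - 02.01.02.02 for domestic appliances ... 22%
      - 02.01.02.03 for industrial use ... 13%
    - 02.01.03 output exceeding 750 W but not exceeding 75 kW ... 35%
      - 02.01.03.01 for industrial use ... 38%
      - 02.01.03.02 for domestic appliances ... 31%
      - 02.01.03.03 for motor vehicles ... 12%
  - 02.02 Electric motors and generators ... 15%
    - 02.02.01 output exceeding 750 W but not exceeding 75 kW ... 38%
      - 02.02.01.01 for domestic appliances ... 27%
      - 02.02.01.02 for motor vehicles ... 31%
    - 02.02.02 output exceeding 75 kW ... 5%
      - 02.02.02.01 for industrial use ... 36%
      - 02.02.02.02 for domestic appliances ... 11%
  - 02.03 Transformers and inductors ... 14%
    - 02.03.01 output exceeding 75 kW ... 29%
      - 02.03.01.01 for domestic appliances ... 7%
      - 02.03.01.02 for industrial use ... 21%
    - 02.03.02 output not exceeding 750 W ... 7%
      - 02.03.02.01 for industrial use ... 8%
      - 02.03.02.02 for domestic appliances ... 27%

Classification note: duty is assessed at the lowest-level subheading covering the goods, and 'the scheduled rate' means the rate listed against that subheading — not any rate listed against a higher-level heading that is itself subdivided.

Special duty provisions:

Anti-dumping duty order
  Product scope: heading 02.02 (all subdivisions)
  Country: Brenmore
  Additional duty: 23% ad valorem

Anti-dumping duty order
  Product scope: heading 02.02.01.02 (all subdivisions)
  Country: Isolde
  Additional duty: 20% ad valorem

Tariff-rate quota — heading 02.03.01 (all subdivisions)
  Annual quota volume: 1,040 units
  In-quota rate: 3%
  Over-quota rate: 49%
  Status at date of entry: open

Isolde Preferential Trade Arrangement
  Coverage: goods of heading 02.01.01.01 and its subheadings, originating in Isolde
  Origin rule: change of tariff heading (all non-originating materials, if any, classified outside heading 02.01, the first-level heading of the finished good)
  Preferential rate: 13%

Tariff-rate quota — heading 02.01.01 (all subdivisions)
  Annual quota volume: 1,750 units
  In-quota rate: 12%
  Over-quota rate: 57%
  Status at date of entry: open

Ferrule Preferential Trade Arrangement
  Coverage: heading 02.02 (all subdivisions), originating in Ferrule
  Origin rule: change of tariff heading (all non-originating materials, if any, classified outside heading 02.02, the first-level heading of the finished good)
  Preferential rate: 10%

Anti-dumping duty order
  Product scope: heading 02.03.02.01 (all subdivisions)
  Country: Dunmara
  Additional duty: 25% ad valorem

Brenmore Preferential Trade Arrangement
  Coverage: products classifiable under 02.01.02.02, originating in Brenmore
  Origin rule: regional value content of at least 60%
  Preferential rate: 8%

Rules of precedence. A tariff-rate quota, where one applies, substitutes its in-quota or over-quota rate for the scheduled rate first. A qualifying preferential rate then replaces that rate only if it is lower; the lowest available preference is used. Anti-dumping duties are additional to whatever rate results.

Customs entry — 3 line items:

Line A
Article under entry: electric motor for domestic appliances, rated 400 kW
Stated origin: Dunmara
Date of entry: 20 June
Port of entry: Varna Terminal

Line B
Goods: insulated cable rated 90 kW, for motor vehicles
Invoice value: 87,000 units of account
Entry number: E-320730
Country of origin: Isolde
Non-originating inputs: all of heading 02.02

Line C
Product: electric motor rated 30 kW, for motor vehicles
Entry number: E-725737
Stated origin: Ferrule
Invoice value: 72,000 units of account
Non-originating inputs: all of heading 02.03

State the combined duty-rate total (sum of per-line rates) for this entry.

33%

Line A: electric motor → 02.02; rated 400 kW → 02.02.02; for domestic appliances → 02.02.02.02. Scheduled 11%. No special measure applies. → 11%.
Line B: insulated cable → 02.01; rated 90 kW → 02.01.01; for motor vehicles → 02.01.01.01. Scheduled 30%. quota on 02.01.01 open → in-quota 12%; Isolde agreement on 02.01.01.01: CTH met → 13% available; preference 13% not lower than 12% → no reduction. → 12%.
Line C: electric motor → 02.02; rated 30 kW → 02.02.01; for motor vehicles → 02.02.01.02. Scheduled 31%. Ferrule agreement on 02.02: CTH met → 10% available; preferential 10%. → 10%.
Sum: 11% + 12% + 10% = 33%.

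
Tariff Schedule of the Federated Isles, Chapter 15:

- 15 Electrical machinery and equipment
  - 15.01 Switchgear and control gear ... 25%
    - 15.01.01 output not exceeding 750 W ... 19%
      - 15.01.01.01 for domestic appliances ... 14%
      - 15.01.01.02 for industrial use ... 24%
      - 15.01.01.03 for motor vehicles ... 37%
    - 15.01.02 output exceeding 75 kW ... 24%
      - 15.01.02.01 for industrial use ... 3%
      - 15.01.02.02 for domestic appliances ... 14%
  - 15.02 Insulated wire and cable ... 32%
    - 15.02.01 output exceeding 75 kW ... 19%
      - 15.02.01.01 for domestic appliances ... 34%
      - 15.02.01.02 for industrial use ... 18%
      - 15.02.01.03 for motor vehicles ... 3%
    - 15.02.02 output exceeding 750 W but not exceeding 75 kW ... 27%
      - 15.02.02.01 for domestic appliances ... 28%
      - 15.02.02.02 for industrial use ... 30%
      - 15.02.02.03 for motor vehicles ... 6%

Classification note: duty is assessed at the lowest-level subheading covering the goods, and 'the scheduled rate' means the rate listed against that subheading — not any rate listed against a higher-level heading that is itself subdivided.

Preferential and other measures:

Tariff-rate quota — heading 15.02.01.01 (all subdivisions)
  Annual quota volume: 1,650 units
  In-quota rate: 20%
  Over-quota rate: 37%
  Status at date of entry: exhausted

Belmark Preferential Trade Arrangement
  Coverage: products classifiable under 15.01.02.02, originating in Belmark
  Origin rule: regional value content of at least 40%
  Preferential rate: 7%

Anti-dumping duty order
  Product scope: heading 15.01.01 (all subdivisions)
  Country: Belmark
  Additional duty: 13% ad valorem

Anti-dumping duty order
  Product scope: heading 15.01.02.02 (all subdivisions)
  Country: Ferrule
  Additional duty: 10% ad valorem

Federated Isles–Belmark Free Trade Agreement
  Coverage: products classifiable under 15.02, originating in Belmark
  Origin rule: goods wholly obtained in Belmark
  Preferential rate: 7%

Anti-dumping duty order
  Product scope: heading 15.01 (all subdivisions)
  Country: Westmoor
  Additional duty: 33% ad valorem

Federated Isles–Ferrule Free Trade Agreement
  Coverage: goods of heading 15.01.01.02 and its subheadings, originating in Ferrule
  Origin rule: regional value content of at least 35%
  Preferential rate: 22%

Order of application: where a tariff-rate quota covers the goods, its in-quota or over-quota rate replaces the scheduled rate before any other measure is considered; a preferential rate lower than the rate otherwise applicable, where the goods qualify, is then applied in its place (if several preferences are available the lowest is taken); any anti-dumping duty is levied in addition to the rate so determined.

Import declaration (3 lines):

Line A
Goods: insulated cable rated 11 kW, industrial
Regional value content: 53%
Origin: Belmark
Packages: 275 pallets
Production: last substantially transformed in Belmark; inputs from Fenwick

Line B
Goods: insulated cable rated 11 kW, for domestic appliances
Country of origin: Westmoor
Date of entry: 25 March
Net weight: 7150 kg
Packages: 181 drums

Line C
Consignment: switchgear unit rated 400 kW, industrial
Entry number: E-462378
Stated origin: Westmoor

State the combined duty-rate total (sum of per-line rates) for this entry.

94%

Line A: insulated cable → 15.02; rated 11 kW → 15.02.02; industrial → 15.02.02.02. Scheduled 30%. Belmark agreement on 15.01.02.02: 15.02.02.02 not covered; Belmark agreement on 15.02: not wholly obtained. → 30%.
Line B: insulated cable → 15.02; rated 11 kW → 15.02.02; for domestic appliances → 15.02.02.01. Scheduled 28%. No special measure applies. → 28%.
Line C: switchgear unit → 15.01; rated 400 kW → 15.01.02; industrial → 15.01.02.01. Scheduled 3%. anti-dumping (Westmoor, 15.01): +33%; total 3% + 33% = 36%. → 36%.
Sum: 30% + 28% + 36% = 94%.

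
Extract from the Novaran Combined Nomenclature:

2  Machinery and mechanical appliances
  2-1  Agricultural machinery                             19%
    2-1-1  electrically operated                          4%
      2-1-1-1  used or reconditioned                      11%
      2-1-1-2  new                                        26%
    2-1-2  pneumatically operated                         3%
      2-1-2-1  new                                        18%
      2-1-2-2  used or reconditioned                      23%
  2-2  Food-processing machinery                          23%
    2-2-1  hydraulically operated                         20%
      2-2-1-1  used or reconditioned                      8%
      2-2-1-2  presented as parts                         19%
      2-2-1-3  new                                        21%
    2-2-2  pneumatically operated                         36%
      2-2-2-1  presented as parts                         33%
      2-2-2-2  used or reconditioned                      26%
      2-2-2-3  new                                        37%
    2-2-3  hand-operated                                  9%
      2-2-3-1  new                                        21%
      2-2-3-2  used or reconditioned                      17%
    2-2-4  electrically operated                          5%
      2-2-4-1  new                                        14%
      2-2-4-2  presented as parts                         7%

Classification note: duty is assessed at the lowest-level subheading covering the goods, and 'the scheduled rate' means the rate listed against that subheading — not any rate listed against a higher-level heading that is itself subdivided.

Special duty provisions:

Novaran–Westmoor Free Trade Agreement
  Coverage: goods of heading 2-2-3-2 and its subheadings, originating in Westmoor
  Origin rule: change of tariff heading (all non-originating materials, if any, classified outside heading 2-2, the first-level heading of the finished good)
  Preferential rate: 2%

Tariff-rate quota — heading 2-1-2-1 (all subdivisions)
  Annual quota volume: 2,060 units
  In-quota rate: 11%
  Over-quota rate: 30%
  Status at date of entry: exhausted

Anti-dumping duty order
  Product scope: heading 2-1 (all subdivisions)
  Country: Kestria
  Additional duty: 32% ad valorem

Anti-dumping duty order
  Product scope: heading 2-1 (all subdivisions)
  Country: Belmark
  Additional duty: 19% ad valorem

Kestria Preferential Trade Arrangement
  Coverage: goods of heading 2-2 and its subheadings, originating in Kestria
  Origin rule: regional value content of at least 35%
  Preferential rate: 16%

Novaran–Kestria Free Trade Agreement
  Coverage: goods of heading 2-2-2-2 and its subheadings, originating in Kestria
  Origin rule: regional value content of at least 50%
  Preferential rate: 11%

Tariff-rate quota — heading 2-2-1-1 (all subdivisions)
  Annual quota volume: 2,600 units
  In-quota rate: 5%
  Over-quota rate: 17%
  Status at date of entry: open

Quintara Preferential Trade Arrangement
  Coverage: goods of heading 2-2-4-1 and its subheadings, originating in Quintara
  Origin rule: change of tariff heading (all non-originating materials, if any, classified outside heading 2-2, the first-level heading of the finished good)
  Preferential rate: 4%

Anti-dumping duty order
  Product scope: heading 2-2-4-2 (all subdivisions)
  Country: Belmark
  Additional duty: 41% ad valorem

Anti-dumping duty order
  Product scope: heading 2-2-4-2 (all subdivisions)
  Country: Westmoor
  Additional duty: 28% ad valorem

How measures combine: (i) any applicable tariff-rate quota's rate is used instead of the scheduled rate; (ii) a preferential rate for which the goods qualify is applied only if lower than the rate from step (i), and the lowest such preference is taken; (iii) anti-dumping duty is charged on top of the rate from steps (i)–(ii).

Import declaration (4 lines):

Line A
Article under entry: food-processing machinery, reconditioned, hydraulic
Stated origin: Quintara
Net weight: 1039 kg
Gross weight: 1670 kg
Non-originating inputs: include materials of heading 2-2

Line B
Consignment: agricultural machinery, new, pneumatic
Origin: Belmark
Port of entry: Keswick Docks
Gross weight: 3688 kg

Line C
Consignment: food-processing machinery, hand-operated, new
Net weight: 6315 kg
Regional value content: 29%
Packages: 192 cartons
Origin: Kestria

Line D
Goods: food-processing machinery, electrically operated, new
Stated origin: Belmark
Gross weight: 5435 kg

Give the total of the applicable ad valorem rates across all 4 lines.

89%

Line A: food-processing → 2-2; hydraulic → 2-2-1; reconditioned → 2-2-1-1. Scheduled 8%. quota on 2-2-1-1 open → in-quota 5%; Quintara agreement on 2-2-4-1: 2-2-1-1 not covered. → 5%.
Line B: agricultural → 2-1; pneumatic → 2-1-2; new → 2-1-2-1. Scheduled 18%. quota on 2-1-2-1 exhausted → over-quota 30%; anti-dumping (Belmark, 2-1): +19%; total 30% + 19% = 49%. → 49%.
Line C: food-processing → 2-2; hand-operated → 2-2-3; new → 2-2-3-1. Scheduled 21%. Kestria agreement on 2-2: RVC < 35%; Kestria agreement on 2-2-2-2: 2-2-3-1 not covered. → 21%.
Line D: food-processing → 2-2; electrically operated → 2-2-4; new → 2-2-4-1. Scheduled 14%. No special measure applies. → 14%.
Sum: 5% + 49% + 21% + 14% = 89%.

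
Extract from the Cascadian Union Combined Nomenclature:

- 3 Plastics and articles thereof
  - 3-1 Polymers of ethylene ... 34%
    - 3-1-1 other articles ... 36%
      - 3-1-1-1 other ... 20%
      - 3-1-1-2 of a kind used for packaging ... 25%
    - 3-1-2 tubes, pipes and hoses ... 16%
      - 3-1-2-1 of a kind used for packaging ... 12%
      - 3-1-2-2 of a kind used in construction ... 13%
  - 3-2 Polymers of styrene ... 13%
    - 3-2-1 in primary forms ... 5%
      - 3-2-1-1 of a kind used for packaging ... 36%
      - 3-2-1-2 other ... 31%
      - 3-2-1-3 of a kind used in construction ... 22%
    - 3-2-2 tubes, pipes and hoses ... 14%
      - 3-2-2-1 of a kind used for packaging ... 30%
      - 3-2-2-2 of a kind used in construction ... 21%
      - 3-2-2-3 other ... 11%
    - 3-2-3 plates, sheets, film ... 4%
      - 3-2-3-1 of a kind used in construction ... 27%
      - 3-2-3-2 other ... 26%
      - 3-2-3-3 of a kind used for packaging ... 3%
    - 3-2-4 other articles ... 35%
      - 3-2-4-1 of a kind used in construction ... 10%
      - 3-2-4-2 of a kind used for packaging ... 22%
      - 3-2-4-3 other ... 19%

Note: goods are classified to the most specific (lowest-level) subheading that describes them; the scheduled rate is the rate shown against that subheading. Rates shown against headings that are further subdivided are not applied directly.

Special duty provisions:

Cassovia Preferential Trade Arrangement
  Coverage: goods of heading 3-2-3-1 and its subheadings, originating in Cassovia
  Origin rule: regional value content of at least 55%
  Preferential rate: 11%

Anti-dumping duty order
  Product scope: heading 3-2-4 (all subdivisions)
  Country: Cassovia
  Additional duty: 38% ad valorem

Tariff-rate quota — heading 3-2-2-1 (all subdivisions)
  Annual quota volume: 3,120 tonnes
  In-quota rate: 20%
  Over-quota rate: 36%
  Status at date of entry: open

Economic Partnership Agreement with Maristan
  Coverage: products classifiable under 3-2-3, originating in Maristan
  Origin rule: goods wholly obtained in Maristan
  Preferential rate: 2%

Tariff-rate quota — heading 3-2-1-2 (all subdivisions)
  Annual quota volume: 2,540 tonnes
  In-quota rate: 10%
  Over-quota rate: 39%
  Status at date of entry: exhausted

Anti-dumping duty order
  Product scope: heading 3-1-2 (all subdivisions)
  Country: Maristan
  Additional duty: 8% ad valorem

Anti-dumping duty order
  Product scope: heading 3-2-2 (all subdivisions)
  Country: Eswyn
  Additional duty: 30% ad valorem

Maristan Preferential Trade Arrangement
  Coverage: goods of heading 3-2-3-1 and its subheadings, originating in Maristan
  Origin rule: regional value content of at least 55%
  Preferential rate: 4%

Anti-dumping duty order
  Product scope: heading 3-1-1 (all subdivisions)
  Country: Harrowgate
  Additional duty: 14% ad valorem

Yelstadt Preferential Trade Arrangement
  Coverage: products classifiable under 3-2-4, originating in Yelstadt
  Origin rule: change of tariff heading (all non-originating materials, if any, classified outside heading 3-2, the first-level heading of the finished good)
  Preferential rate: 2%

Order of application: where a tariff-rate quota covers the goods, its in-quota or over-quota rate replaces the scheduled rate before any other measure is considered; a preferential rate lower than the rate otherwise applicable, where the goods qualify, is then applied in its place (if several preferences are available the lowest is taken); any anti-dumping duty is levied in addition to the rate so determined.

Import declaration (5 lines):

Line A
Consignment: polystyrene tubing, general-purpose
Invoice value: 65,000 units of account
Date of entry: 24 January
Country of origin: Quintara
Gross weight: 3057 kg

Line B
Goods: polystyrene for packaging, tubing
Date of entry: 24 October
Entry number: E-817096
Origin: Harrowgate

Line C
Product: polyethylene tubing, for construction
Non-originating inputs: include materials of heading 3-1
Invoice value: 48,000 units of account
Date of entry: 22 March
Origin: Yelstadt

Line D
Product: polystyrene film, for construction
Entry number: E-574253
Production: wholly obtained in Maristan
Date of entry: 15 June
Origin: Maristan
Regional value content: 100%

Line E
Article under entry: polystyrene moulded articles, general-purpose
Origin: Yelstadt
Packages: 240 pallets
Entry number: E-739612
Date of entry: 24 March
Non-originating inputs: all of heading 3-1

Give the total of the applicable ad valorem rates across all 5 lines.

Line A: polystyrene → 3-2; tubing → 3-2-2; general-purpose → 3-2-2-3. Scheduled 11%. No special measure applies. → 11%.
Line B: polystyrene → 3-2; tubing → 3-2-2; for packaging → 3-2-2-1. Scheduled 30%. quota on 3-2-2-1 open → in-quota 20%. → 20%.
Line C: polyethylene → 3-1; tubing → 3-1-2; for construction → 3-1-2-2. Scheduled 13%. Yelstadt agreement on 3-2-4: 3-1-2-2 not covered. → 13%.
Line D: polystyrene → 3-2; film → 3-2-3; for construction → 3-2-3-1. Scheduled 27%. Maristan agreement on 3-2-3: wholly obtained → 2% available; Maristan agreement on 3-2-3-1: RVC ≥ 55% → 4% available; preferential 2%. → 2%.
Line E: polystyrene → 3-2; moulded articles → 3-2-4; general-purpose → 3-2-4-3. Scheduled 19%. Yelstadt agreement on 3-2-4: CTH met → 2% available; preferential 2%. → 2%.
Sum: 11% + 20% + 13% + 2% + 2% = 48%.

48%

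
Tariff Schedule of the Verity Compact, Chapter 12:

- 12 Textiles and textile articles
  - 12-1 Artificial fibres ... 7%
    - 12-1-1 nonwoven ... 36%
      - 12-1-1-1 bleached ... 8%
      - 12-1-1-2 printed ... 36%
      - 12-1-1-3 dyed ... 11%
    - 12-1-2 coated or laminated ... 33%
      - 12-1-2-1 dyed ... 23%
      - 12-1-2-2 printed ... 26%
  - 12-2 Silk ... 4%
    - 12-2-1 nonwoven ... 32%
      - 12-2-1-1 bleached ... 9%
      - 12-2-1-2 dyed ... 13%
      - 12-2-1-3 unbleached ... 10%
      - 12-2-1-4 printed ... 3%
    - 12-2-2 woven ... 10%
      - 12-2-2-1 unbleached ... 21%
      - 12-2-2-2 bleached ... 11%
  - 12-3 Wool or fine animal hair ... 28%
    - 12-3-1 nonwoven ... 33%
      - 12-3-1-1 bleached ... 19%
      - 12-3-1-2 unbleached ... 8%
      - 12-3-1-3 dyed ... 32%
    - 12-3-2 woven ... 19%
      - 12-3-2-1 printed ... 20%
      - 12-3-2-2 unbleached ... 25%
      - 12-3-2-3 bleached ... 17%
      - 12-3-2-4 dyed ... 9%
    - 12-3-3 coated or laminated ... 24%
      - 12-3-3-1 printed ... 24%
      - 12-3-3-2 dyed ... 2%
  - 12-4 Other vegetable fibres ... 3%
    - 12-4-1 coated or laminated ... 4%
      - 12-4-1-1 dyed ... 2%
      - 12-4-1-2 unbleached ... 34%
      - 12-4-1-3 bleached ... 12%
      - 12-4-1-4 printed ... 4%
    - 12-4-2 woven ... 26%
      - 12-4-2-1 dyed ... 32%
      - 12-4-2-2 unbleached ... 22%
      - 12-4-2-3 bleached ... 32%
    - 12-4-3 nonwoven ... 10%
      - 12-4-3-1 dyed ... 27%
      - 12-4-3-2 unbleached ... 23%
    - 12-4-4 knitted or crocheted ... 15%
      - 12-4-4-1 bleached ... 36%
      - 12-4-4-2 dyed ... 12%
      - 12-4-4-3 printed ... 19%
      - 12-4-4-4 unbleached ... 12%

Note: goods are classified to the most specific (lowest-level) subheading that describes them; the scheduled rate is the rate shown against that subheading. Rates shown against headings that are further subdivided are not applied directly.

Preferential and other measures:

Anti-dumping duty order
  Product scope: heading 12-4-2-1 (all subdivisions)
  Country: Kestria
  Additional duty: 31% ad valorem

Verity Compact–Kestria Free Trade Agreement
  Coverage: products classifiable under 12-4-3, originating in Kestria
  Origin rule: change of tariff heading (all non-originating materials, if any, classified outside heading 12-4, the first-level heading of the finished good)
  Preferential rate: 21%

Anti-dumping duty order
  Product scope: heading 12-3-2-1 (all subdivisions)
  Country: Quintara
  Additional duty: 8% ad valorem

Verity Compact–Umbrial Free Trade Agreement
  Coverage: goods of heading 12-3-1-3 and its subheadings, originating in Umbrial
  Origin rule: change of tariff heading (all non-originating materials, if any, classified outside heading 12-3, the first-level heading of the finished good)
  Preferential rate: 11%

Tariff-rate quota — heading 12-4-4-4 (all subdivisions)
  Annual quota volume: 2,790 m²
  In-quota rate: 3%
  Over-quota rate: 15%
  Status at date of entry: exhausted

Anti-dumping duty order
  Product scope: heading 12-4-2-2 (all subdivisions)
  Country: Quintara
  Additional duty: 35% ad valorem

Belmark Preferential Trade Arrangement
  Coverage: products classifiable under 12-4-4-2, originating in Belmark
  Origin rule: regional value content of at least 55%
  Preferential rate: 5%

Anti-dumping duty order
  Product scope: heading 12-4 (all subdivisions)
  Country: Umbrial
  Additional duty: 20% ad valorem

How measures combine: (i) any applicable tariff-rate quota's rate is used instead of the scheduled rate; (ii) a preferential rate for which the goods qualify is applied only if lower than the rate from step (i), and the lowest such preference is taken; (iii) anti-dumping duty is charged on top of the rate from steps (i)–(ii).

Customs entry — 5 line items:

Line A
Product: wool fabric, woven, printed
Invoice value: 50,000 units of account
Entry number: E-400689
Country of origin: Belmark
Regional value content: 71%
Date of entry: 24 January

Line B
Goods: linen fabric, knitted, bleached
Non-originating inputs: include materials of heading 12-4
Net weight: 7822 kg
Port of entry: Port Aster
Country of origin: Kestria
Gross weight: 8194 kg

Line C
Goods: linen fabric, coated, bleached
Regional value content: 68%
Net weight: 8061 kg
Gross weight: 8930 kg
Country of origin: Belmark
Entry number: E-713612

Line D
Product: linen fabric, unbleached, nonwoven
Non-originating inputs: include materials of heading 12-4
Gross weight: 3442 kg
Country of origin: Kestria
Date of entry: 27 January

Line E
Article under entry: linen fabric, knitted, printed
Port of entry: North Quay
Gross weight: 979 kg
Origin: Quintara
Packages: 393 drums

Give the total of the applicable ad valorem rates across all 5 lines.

110%

Line A: wool → 12-3; woven → 12-3-2; printed → 12-3-2-1. Scheduled 20%. Belmark agreement on 12-4-4-2: 12-3-2-1 not covered. → 20%.
Line B: linen → 12-4; knitted → 12-4-4; bleached → 12-4-4-1. Scheduled 36%. Kestria agreement on 12-4-3: 12-4-4-1 not covered. → 36%.
Line C: linen → 12-4; coated → 12-4-1; bleached → 12-4-1-3. Scheduled 12%. Belmark agreement on 12-4-4-2: 12-4-1-3 not covered. → 12%.
Line D: linen → 12-4; nonwoven → 12-4-3; unbleached → 12-4-3-2. Scheduled 23%. Kestria agreement on 12-4-3: CTH not met. → 23%.
Line E: linen → 12-4; knitted → 12-4-4; printed → 12-4-4-3. Scheduled 19%. No special measure applies. → 19%.
Sum: 20% + 36% + 12% + 23% + 19% = 110%.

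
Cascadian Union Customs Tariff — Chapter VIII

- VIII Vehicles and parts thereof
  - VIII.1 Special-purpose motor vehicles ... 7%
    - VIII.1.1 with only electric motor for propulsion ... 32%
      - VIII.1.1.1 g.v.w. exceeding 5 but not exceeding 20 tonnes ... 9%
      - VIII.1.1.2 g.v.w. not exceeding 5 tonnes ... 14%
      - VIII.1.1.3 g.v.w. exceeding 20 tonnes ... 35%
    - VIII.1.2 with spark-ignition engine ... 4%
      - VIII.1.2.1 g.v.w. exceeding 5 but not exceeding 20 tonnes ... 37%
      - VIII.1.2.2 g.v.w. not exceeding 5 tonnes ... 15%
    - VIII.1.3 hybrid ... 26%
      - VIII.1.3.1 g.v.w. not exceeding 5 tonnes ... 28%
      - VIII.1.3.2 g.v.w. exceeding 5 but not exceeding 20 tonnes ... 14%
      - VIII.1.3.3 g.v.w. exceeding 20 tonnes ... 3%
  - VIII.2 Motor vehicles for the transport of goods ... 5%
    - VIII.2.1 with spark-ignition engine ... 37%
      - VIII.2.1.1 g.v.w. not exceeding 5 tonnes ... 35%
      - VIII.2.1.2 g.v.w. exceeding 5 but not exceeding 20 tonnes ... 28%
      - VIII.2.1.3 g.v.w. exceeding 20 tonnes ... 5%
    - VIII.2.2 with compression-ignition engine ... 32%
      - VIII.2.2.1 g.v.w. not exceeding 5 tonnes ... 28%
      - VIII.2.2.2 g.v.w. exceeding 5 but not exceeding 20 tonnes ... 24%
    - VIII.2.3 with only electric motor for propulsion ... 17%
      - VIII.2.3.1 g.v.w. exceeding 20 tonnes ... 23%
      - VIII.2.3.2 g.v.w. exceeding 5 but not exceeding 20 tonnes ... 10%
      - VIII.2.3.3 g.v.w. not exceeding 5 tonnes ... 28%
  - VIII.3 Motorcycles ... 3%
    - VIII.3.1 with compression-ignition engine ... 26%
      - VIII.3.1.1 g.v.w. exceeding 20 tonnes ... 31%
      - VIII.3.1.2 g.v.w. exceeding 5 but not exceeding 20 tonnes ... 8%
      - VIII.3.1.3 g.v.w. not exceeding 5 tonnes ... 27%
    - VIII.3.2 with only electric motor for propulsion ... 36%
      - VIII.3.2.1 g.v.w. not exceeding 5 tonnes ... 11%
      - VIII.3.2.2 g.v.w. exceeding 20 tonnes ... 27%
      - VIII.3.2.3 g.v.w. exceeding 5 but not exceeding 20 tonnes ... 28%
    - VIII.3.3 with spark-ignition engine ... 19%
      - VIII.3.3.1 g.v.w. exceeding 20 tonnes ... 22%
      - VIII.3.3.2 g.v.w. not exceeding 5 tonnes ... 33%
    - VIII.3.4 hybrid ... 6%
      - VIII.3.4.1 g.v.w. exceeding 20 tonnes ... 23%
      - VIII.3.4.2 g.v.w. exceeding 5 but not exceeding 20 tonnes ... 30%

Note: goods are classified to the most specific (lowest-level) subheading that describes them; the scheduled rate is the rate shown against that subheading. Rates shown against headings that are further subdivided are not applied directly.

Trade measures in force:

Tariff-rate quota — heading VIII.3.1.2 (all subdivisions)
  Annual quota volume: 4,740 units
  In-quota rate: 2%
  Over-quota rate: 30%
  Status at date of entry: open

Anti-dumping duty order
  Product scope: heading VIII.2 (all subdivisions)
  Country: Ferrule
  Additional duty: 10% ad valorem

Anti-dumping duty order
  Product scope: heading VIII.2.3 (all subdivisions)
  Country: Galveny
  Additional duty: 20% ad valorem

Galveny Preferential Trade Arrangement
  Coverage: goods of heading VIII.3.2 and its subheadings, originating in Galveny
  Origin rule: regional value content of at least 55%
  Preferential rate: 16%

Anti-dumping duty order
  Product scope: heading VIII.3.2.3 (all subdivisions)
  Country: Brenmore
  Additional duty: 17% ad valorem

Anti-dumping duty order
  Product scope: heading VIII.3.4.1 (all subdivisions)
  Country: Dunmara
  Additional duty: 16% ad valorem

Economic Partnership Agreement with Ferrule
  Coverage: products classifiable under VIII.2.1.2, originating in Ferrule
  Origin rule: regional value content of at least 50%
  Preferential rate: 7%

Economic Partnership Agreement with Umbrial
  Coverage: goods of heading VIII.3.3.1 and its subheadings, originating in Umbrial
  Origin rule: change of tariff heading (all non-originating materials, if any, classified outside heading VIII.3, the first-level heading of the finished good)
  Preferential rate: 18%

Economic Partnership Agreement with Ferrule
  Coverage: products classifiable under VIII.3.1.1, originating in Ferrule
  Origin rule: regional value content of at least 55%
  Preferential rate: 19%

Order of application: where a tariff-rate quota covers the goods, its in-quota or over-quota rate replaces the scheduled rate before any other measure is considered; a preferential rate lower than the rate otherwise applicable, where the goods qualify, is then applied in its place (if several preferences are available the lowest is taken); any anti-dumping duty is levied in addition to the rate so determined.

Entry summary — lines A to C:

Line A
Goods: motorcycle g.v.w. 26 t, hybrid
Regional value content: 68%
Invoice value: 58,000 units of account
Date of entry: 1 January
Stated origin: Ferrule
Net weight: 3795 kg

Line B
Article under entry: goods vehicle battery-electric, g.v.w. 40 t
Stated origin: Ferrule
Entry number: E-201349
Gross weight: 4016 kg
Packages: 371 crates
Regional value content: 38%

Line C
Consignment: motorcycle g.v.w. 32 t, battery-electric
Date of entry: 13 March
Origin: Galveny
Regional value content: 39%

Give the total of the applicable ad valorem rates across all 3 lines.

Line A: motorcycle → VIII.3; hybrid → VIII.3.4; g.v.w. 26 t → VIII.3.4.1. Scheduled 23%. Ferrule agreement on VIII.2.1.2: VIII.3.4.1 not covered; Ferrule agreement on VIII.3.1.1: VIII.3.4.1 not covered. → 23%.
Line B: goods vehicle → VIII.2; battery-electric → VIII.2.3; g.v.w. 40 t → VIII.2.3.1. Scheduled 23%. Ferrule agreement on VIII.2.1.2: VIII.2.3.1 not covered; Ferrule agreement on VIII.3.1.1: VIII.2.3.1 not covered; anti-dumping (Ferrule, VIII.2): +10%; total 23% + 10% = 33%. → 33%.
Line C: motorcycle → VIII.3; battery-electric → VIII.3.2; g.v.w. 32 t → VIII.3.2.2. Scheduled 27%. Galveny agreement on VIII.3.2: RVC < 55%. → 27%.
Sum: 23% + 33% + 27% = 83%.

83%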